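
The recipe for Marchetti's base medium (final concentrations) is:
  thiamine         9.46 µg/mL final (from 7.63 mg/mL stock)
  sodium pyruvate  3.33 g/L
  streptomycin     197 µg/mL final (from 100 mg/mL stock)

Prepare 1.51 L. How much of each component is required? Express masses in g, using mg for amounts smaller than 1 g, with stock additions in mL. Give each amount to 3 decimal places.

thiamine 1.872 mL; sodium pyruvate 5.028 g; streptomycin 2.975 mL

Working volume: 1.51 L.
thiamine: V = C2·V2/C1 = 9.46 µg/mL × 1510 mL ÷ 7630 µg/mL = 1.872 mL
sodium pyruvate: 3.33 g/L × 1.51 L = 5.028 g
streptomycin: dilute stock: 197 µg/mL × 1510 mL ÷ 100000 µg/mL = 2.975 mL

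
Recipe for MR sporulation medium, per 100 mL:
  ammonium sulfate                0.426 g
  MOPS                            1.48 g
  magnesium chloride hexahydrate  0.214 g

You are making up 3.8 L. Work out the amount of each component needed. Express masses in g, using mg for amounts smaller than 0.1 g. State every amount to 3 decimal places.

ammonium sulfate 16.188 g; MOPS 56.240 g; magnesium chloride hexahydrate 8.132 g

Scale factor = 3800 mL / 100 mL = 38.
ammonium sulfate: 0.426 g × (3800 mL / 100 mL) = 16.188 g
MOPS: 1.48 g × (3800 mL / 100 mL) = 56.240 g
magnesium chloride hexahydrate: 0.214 g × (3800 mL / 100 mL) = 8.132 g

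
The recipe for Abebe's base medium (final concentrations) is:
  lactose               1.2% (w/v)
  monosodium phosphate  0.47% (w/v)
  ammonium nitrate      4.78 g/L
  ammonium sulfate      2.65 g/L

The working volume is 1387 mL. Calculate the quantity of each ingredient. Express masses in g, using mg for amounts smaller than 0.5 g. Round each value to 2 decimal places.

lactose 16.64 g; monosodium phosphate 6.52 g; ammonium nitrate 6.63 g; ammonium sulfate 3.68 g

Target volume = 1387 mL = 1.387 L.
lactose: 1.2% w/v = 12 g/L → 12 × 1.387 L = 16.64 g
monosodium phosphate: 0.47 g per 100 mL × 1387 mL ÷ 100 = 6.52 g
ammonium nitrate: 4.78 g/L × 1.387 L = 6.63 g
ammonium sulfate: 2.65 g/L × 1.387 L = 3.68 g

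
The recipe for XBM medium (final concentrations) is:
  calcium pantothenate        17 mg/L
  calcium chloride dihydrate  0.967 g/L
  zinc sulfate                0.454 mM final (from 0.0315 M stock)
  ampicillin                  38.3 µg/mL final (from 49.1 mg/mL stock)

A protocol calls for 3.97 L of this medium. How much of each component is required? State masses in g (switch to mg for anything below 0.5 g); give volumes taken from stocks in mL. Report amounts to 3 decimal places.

Working volume: 3.97 L.
calcium pantothenate: 17 mg/L × 3.97 L = 67.490 mg
calcium chloride dihydrate: 0.967 g/L × 3.97 L = 3.839 g
zinc sulfate: dilute stock: 0.454 mM × 3970 mL ÷ 31.5 mM = 57.218 mL
ampicillin: dilute stock: 38.3 µg/mL × 3970 mL ÷ 49100 µg/mL = 3.097 mL

calcium pantothenate 67.490 mg; calcium chloride dihydrate 3.839 g; zinc sulfate 57.218 mL; ampicillin 3.097 mL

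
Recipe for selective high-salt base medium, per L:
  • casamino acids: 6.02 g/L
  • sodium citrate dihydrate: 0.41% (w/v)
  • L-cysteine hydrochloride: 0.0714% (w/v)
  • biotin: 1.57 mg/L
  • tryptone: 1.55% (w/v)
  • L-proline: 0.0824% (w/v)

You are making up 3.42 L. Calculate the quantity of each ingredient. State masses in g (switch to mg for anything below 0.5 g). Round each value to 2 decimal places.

Working volume: 3.42 L.
casamino acids: 6.02 g/L × 3.42 L = 20.59 g
sodium citrate dihydrate: 0.41% w/v = 4.1 g/L → 4.1 × 3.42 L = 14.02 g
L-cysteine hydrochloride: 0.0714 g per 100 mL × 3420 mL ÷ 100 = 2.44 g
biotin: 1.57 mg/L × 3.42 L = 5.37 mg
tryptone: 1.55 g per 100 mL × 3420 mL ÷ 100 = 53.01 g
L-proline: 0.0824 g per 100 mL × 3420 mL ÷ 100 = 2.82 g

casamino acids 20.59 g; sodium citrate dihydrate 14.02 g; L-cysteine hydrochloride 2.44 g; biotin 5.37 mg; tryptone 53.01 g; L-proline 2.82 g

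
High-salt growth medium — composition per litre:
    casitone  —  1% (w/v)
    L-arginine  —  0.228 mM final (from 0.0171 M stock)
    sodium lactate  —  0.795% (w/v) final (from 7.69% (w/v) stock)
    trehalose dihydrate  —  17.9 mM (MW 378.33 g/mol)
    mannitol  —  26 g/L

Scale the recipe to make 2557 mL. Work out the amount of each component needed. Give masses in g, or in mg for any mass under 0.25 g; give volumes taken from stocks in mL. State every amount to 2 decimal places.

casitone 25.57 g; L-arginine 34.09 mL; sodium lactate 264.35 mL; trehalose dihydrate 17.32 g; mannitol 66.48 g

Target volume = 2557 mL = 2.557 L.
casitone: 1% w/v = 10 g/L → 10 × 2.557 L = 25.57 g
L-arginine: V = C2·V2/C1 = 0.228 mM × 2557 mL ÷ 17.1 mM = 34.09 mL
sodium lactate: C1V1 = C2V2 → 0.795% ÷ 7.69% × 2557 mL = 264.35 mL
trehalose dihydrate: 17.9 mmol/L × 378.33 g/mol × 2.557 L ÷ 1000 = 17.32 g
mannitol: 26 g/L × 2.557 L = 66.48 g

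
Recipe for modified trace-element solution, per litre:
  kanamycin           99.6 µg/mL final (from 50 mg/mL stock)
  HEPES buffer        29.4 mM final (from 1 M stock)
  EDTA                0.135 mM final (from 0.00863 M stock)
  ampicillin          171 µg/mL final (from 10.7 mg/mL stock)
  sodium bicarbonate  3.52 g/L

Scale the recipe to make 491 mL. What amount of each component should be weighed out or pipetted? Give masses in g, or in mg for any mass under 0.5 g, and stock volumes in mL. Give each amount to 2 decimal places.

kanamycin 0.98 mL; HEPES buffer 14.44 mL; EDTA 7.68 mL; ampicillin 7.85 mL; sodium bicarbonate 1.73 g

Working volume: 491 mL = 0.491 L.
kanamycin: C1V1 = C2V2 → 99.6 µg/mL × 491 mL ÷ 50000 µg/mL = 0.98 mL
HEPES buffer: dilute stock: 29.4 mM × 491 mL ÷ 1000 mM = 14.44 mL
EDTA: V = C2·V2/C1 = 0.135 mM × 491 mL ÷ 8.63 mM = 7.68 mL
ampicillin: V = C2·V2/C1 = 171 µg/mL × 491 mL ÷ 10700 µg/mL = 7.85 mL
sodium bicarbonate: 3.52 g/L × 0.491 L = 1.73 g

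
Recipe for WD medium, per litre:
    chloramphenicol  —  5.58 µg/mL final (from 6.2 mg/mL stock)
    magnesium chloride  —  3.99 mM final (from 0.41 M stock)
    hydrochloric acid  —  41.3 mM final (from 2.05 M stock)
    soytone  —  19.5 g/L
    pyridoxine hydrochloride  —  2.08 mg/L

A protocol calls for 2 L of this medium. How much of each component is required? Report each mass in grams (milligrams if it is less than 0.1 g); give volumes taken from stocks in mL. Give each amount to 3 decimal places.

chloramphenicol 1.800 mL; magnesium chloride 19.463 mL; hydrochloric acid 40.293 mL; soytone 39.000 g; pyridoxine hydrochloride 4.160 mg

Scale factor relative to 1 L: 2.
chloramphenicol: C1V1 = C2V2 → 5.58 µg/mL × 2000 mL ÷ 6200 µg/mL = 1.800 mL
magnesium chloride: dilute stock: 3.99 mM × 2000 mL ÷ 410 mM = 19.463 mL
hydrochloric acid: C1V1 = C2V2 → 41.3 mM × 2000 mL ÷ 2050 mM = 40.293 mL
soytone: 19.5 g/L × 2 L = 39.000 g
pyridoxine hydrochloride: 2.08 mg/L × 2 L = 4.160 mg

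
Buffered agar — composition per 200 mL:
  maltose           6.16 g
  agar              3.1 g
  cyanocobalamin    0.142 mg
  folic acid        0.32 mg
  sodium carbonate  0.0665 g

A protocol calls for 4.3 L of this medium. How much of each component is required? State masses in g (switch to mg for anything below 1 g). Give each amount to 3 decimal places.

Ratio of target to recipe volume: 4300 / 200 = 21.5.
maltose: 6.16 g × (4300 mL / 200 mL) = 132.440 g
agar: 3.1 g × (4300 mL / 200 mL) = 66.650 g
cyanocobalamin: 0.142 mg × (4300 mL / 200 mL) = 3.053 mg
folic acid: 0.32 mg × (4300 mL / 200 mL) = 6.880 mg
sodium carbonate: 0.0665 g × (4300 mL / 200 mL) = 1.430 g

maltose 132.440 g; agar 66.650 g; cyanocobalamin 3.053 mg; folic acid 6.880 mg; sodium carbonate 1.430 g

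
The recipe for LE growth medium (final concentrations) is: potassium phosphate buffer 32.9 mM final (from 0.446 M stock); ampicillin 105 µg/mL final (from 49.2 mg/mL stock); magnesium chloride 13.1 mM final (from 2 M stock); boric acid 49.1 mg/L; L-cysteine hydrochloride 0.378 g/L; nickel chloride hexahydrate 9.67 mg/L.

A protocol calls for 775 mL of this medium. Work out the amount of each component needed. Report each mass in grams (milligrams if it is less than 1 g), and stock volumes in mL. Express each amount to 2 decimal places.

potassium phosphate buffer 57.17 mL; ampicillin 1.65 mL; magnesium chloride 5.08 mL; boric acid 38.05 mg; L-cysteine hydrochloride 292.95 mg; nickel chloride hexahydrate 7.49 mg

Scale factor relative to 1 L: 0.775.
potassium phosphate buffer: dilute stock: 32.9 mM × 775 mL ÷ 446 mM = 57.17 mL
ampicillin: C1V1 = C2V2 → 105 µg/mL × 775 mL ÷ 49200 µg/mL = 1.65 mL
magnesium chloride: dilute stock: 13.1 mM × 775 mL ÷ 2000 mM = 5.08 mL
boric acid: 49.1 mg/L × 0.775 L = 38.05 mg
L-cysteine hydrochloride: 0.378 g/L × 0.775 L = 0.29295 g = 292.95 mg
nickel chloride hexahydrate: 9.67 mg/L × 0.775 L = 7.49 mg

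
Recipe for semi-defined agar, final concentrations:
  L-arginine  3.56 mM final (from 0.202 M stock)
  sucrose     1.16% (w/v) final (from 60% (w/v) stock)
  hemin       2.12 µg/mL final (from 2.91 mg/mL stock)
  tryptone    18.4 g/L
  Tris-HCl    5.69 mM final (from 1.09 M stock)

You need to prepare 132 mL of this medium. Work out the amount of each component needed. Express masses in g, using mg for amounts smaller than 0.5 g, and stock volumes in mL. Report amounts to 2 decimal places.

Target volume = 132 mL = 0.132 L.
L-arginine: C1V1 = C2V2 → 3.56 mM × 132 mL ÷ 202 mM = 2.33 mL
sucrose: dilute stock: 1.16% ÷ 60% × 132 mL = 2.55 mL
hemin: V = C2·V2/C1 = 2.12 µg/mL × 132 mL ÷ 2910 µg/mL = 0.10 mL
tryptone: 18.4 g/L × 0.132 L = 2.43 g
Tris-HCl: dilute stock: 5.69 mM × 132 mL ÷ 1090 mM = 0.69 mL

L-arginine 2.33 mL; sucrose 2.55 mL; hemin 0.10 mL; tryptone 2.43 g; Tris-HCl 0.69 mL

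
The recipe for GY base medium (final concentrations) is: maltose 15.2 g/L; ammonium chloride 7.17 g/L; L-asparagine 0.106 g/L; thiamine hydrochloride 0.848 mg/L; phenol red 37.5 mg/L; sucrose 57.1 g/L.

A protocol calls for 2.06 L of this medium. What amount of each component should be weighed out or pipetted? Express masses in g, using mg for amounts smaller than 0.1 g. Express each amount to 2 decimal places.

Working volume: 2.06 L.
maltose: 15.2 g/L × 2.06 L = 31.31 g
ammonium chloride: 7.17 g/L × 2.06 L = 14.77 g
L-asparagine: 0.106 g/L × 2.06 L = 0.22 g
thiamine hydrochloride: 0.848 mg/L × 2.06 L = 1.75 mg
phenol red: 37.5 mg/L × 2.06 L = 77.25 mg
sucrose: 57.1 g/L × 2.06 L = 117.63 g

maltose 31.31 g; ammonium chloride 14.77 g; L-asparagine 0.22 g; thiamine hydrochloride 1.75 mg; phenol red 77.25 mg; sucrose 117.63 g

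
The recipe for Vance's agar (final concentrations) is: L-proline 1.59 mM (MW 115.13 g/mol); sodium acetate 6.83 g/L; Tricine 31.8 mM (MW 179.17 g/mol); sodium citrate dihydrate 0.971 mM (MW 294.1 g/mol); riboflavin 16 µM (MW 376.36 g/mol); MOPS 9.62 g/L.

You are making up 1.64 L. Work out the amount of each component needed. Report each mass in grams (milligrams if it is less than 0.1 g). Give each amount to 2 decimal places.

Scale factor relative to 1 L: 1.64.
L-proline: 1.59 mmol/L × 115.13 g/mol × 1.64 L ÷ 1000 = 0.30 g
sodium acetate: 6.83 g/L × 1.64 L = 11.20 g
Tricine: 31.8 mmol/L × 179.17 g/mol × 1.64 L ÷ 1000 = 9.34 g
sodium citrate dihydrate: 0.971 mmol/L × 294.1 g/mol × 1.64 L ÷ 1000 = 0.47 g
riboflavin: 16 µmol/L × 376.36 g/mol × 1.64 L ÷ 1000 = 9.88 mg
MOPS: 9.62 g/L × 1.64 L = 15.78 g

L-proline 0.30 g; sodium acetate 11.20 g; Tricine 9.34 g; sodium citrate dihydrate 0.47 g; riboflavin 9.88 mg; MOPS 15.78 g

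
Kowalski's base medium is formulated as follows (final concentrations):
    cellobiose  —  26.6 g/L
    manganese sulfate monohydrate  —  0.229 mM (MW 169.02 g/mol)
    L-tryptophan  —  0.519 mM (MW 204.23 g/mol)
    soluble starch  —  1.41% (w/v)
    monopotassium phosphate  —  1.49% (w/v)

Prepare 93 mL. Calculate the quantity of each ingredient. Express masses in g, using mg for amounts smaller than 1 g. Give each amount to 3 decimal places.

Working volume: 93 mL = 0.093 L.
cellobiose: 26.6 g/L × 0.093 L = 2.474 g
manganese sulfate monohydrate: 0.229 mmol/L × 169.02 mg/mmol × 0.093 L = 3.600 mg
L-tryptophan: 0.519 mmol/L × 204.23 mg/mmol × 0.093 L = 9.858 mg
soluble starch: 1.41 g per 100 mL × 93 mL ÷ 100 = 1.311 g
monopotassium phosphate: 1.49% w/v = 14.9 g/L → 14.9 × 0.093 L = 1.386 g

cellobiose 2.474 g; manganese sulfate monohydrate 3.600 mg; L-tryptophan 9.858 mg; soluble starch 1.311 g; monopotassium phosphate 1.386 g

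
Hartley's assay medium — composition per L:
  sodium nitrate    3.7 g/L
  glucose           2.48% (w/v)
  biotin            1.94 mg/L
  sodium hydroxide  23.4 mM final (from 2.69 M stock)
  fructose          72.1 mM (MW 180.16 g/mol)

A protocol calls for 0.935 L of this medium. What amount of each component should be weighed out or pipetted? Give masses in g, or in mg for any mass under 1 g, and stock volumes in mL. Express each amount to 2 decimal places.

sodium nitrate 3.46 g; glucose 23.19 g; biotin 1.81 mg; sodium hydroxide 8.13 mL; fructose 12.15 g

Scale factor relative to 1 L: 0.935.
sodium nitrate: 3.7 g/L × 0.935 L = 3.46 g
glucose: 2.48 g per 100 mL × 935 mL ÷ 100 = 23.19 g
biotin: 1.94 mg/L × 0.935 L = 1.81 mg
sodium hydroxide: V = C2·V2/C1 = 23.4 mM × 935 mL ÷ 2690 mM = 8.13 mL
fructose: 72.1 mmol/L × 180.16 g/mol × 0.935 L ÷ 1000 = 12.15 g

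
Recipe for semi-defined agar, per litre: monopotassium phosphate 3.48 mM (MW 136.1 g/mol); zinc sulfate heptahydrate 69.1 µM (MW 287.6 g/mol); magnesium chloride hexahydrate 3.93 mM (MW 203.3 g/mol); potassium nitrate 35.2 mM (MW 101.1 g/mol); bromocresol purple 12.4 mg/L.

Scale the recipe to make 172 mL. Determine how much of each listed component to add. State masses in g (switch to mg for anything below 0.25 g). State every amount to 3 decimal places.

Scale factor relative to 1 L: 0.172.
monopotassium phosphate: 3.48 mmol/L × 136.1 mg/mmol × 0.172 L = 81.464 mg
zinc sulfate heptahydrate: 69.1 µmol/L × 287.6 g/mol × 0.172 L ÷ 1000 = 3.418 mg
magnesium chloride hexahydrate: 3.93 mmol/L × 203.3 mg/mmol × 0.172 L = 137.423 mg
potassium nitrate: 35.2 mmol/L × 101.1 g/mol × 0.172 L ÷ 1000 = 0.612 g
bromocresol purple: 12.4 mg/L × 0.172 L = 2.133 mg

monopotassium phosphate 81.464 mg; zinc sulfate heptahydrate 3.418 mg; magnesium chloride hexahydrate 137.423 mg; potassium nitrate 0.612 g; bromocresol purple 2.133 mg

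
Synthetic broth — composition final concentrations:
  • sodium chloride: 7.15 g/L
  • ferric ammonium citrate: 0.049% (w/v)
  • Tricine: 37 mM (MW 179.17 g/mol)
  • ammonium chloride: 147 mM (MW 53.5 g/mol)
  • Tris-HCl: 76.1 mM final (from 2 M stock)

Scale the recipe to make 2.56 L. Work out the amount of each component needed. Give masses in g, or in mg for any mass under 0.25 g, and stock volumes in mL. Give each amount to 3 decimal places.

sodium chloride 18.304 g; ferric ammonium citrate 1.254 g; Tricine 16.971 g; ammonium chloride 20.133 g; Tris-HCl 97.408 mL

Working volume: 2.56 L.
sodium chloride: 7.15 g/L × 2.56 L = 18.304 g
ferric ammonium citrate: 0.049% w/v = 0.49 g/L → 0.49 × 2.56 L = 1.254 g
Tricine: 37 mmol/L × 179.17 g/mol × 2.56 L ÷ 1000 = 16.971 g
ammonium chloride: 147 mmol/L × 53.5 g/mol × 2.56 L ÷ 1000 = 20.133 g
Tris-HCl: C1V1 = C2V2 → 76.1 mM × 2560 mL ÷ 2000 mM = 97.408 mL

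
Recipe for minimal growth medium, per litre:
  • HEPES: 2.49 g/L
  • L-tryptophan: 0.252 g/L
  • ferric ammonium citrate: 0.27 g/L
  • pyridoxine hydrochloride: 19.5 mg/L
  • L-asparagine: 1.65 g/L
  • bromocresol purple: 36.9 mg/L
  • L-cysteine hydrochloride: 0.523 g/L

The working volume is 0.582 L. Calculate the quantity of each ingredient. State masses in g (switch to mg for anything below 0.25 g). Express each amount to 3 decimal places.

Scale factor relative to 1 L: 0.582.
HEPES: 2.49 g/L × 0.582 L = 1.449 g
L-tryptophan: 0.252 g/L × 0.582 L = 0.146664 g = 146.664 mg
ferric ammonium citrate: 0.27 g/L × 0.582 L = 0.15714 g = 157.140 mg
pyridoxine hydrochloride: 19.5 mg/L × 0.582 L = 11.349 mg
L-asparagine: 1.65 g/L × 0.582 L = 0.960 g
bromocresol purple: 36.9 mg/L × 0.582 L = 21.476 mg
L-cysteine hydrochloride: 0.523 g/L × 0.582 L = 0.304 g

HEPES 1.449 g; L-tryptophan 146.664 mg; ferric ammonium citrate 157.140 mg; pyridoxine hydrochloride 11.349 mg; L-asparagine 0.960 g; bromocresol purple 21.476 mg; L-cysteine hydrochloride 0.304 g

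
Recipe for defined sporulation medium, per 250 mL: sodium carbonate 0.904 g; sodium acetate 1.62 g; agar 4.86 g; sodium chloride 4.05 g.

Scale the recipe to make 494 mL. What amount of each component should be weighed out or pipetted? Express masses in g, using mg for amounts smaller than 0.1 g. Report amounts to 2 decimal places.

Ratio of target to recipe volume: 494 / 250 = 1.976.
sodium carbonate: 0.904 g × (494 mL / 250 mL) = 1.79 g
sodium acetate: 1.62 g × (494 mL / 250 mL) = 3.20 g
agar: 4.86 g × (494 mL / 250 mL) = 9.60 g
sodium chloride: 4.05 g × (494 mL / 250 mL) = 8.00 g

sodium carbonate 1.79 g; sodium acetate 3.20 g; agar 9.60 g; sodium chloride 8.00 g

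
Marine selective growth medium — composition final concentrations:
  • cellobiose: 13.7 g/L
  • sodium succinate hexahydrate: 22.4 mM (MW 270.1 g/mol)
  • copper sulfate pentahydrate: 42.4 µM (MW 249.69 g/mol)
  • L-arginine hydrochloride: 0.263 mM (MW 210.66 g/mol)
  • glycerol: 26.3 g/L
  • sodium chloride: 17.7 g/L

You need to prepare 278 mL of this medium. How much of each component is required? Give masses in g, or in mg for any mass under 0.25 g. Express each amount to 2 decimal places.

Working volume: 278 mL = 0.278 L.
cellobiose: 13.7 g/L × 0.278 L = 3.81 g
sodium succinate hexahydrate: 22.4 mmol/L × 270.1 g/mol × 0.278 L ÷ 1000 = 1.68 g
copper sulfate pentahydrate: 42.4 µmol/L × 249.69 g/mol × 0.278 L ÷ 1000 = 2.94 mg
L-arginine hydrochloride: 0.263 mmol/L × 210.66 mg/mmol × 0.278 L = 15.40 mg
glycerol: 26.3 g/L × 0.278 L = 7.31 g
sodium chloride: 17.7 g/L × 0.278 L = 4.92 g

cellobiose 3.81 g; sodium succinate hexahydrate 1.68 g; copper sulfate pentahydrate 2.94 mg; L-arginine hydrochloride 15.40 mg; glycerol 7.31 g; sodium chloride 4.92 g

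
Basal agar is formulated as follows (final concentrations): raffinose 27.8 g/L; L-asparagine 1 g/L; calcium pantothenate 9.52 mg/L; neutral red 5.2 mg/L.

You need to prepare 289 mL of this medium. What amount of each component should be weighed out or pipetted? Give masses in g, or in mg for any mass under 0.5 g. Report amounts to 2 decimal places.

raffinose 8.03 g; L-asparagine 289.00 mg; calcium pantothenate 2.75 mg; neutral red 1.50 mg

Target volume = 289 mL = 0.289 L.
raffinose: 27.8 g/L × 0.289 L = 8.03 g
L-asparagine: 1 g/L × 0.289 L = 0.289 g = 289.00 mg
calcium pantothenate: 9.52 mg/L × 0.289 L = 2.75 mg
neutral red: 5.2 mg/L × 0.289 L = 1.50 mg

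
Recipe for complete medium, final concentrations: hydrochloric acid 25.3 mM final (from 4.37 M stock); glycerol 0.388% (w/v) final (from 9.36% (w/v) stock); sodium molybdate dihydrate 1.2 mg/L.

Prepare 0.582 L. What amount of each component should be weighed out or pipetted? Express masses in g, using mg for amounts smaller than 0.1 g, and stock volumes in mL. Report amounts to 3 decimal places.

Scale factor relative to 1 L: 0.582.
hydrochloric acid: dilute stock: 25.3 mM × 582 mL ÷ 4370 mM = 3.369 mL
glycerol: dilute stock: 0.388% ÷ 9.36% × 582 mL = 24.126 mL
sodium molybdate dihydrate: 1.2 mg/L × 0.582 L = 0.698 mg

hydrochloric acid 3.369 mL; glycerol 24.126 mL; sodium molybdate dihydrate 0.698 mg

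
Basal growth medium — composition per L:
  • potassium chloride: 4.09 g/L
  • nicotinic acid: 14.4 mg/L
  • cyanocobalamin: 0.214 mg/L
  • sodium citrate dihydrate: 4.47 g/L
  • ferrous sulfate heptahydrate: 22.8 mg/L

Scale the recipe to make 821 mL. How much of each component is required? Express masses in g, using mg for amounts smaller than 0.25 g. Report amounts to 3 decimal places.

potassium chloride 3.358 g; nicotinic acid 11.822 mg; cyanocobalamin 0.176 mg; sodium citrate dihydrate 3.670 g; ferrous sulfate heptahydrate 18.719 mg

Target volume = 821 mL = 0.821 L.
potassium chloride: 4.09 g/L × 0.821 L = 3.358 g
nicotinic acid: 14.4 mg/L × 0.821 L = 11.822 mg
cyanocobalamin: 0.214 mg/L × 0.821 L = 0.176 mg
sodium citrate dihydrate: 4.47 g/L × 0.821 L = 3.670 g
ferrous sulfate heptahydrate: 22.8 mg/L × 0.821 L = 18.719 mg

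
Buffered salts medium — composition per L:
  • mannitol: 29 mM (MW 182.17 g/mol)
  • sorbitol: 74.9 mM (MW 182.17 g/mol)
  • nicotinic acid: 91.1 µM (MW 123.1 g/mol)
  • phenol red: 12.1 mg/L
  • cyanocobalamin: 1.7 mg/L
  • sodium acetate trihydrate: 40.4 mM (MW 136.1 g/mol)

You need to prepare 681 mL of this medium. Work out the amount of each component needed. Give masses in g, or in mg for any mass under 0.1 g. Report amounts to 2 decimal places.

mannitol 3.60 g; sorbitol 9.29 g; nicotinic acid 7.64 mg; phenol red 8.24 mg; cyanocobalamin 1.16 mg; sodium acetate trihydrate 3.74 g

Scale factor relative to 1 L: 0.681.
mannitol: 29 mmol/L × 182.17 g/mol × 0.681 L ÷ 1000 = 3.60 g
sorbitol: 74.9 mmol/L × 182.17 g/mol × 0.681 L ÷ 1000 = 9.29 g
nicotinic acid: 91.1 µmol/L × 123.1 g/mol × 0.681 L ÷ 1000 = 7.64 mg
phenol red: 12.1 mg/L × 0.681 L = 8.24 mg
cyanocobalamin: 1.7 mg/L × 0.681 L = 1.16 mg
sodium acetate trihydrate: 40.4 mmol/L × 136.1 g/mol × 0.681 L ÷ 1000 = 3.74 g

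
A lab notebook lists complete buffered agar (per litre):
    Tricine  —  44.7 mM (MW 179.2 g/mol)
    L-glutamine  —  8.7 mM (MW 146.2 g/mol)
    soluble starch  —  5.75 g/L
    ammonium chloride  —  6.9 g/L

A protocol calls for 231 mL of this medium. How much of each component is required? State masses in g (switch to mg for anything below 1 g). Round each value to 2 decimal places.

Target volume = 231 mL = 0.231 L.
Tricine: 44.7 mmol/L × 179.2 g/mol × 0.231 L ÷ 1000 = 1.85 g
L-glutamine: 8.7 mmol/L × 146.2 mg/mmol × 0.231 L = 293.82 mg
soluble starch: 5.75 g/L × 0.231 L = 1.33 g
ammonium chloride: 6.9 g/L × 0.231 L = 1.59 g

Tricine 1.85 g; L-glutamine 293.82 mg; soluble starch 1.33 g; ammonium chloride 1.59 g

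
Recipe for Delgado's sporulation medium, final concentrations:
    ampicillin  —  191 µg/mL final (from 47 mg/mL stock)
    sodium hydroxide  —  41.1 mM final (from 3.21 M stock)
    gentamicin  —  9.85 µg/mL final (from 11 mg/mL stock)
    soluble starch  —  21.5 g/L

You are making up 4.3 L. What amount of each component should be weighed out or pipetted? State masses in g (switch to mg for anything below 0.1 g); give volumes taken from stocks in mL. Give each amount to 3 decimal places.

Working volume: 4.3 L.
ampicillin: C1V1 = C2V2 → 191 µg/mL × 4300 mL ÷ 47000 µg/mL = 17.474 mL
sodium hydroxide: C1V1 = C2V2 → 41.1 mM × 4300 mL ÷ 3210 mM = 55.056 mL
gentamicin: V = C2·V2/C1 = 9.85 µg/mL × 4300 mL ÷ 11000 µg/mL = 3.850 mL
soluble starch: 21.5 g/L × 4.3 L = 92.450 g

ampicillin 17.474 mL; sodium hydroxide 55.056 mL; gentamicin 3.850 mL; soluble starch 92.450 g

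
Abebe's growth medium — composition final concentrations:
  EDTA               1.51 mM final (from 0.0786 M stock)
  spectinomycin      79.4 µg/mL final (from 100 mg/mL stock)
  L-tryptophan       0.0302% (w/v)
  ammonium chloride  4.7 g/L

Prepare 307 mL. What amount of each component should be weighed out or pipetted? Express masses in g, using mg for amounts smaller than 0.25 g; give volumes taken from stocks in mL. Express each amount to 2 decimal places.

EDTA 5.90 mL; spectinomycin 0.24 mL; L-tryptophan 92.71 mg; ammonium chloride 1.44 g

Target volume = 307 mL = 0.307 L.
EDTA: V = C2·V2/C1 = 1.51 mM × 307 mL ÷ 78.6 mM = 5.90 mL
spectinomycin: C1V1 = C2V2 → 79.4 µg/mL × 307 mL ÷ 100000 µg/mL = 0.24 mL
L-tryptophan: 0.0302 g per 100 mL × 307 mL ÷ 100 = 0.092714 g = 92.71 mg
ammonium chloride: 4.7 g/L × 0.307 L = 1.44 g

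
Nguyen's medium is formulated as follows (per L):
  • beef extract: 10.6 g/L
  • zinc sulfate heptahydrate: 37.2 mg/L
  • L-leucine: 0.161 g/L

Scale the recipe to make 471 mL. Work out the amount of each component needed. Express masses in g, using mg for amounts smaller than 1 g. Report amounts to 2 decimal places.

beef extract 4.99 g; zinc sulfate heptahydrate 17.52 mg; L-leucine 75.83 mg

Target volume = 471 mL = 0.471 L.
beef extract: 10.6 g/L × 0.471 L = 4.99 g
zinc sulfate heptahydrate: 37.2 mg/L × 0.471 L = 17.52 mg
L-leucine: 0.161 g/L × 0.471 L = 0.075831 g = 75.83 mg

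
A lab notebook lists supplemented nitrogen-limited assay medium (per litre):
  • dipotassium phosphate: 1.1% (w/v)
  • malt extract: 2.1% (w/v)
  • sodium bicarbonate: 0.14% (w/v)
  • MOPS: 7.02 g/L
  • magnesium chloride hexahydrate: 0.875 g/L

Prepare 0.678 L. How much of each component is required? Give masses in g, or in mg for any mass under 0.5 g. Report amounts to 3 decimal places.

Working volume: 0.678 L.
dipotassium phosphate: 1.1% w/v = 11 g/L → 11 × 0.678 L = 7.458 g
malt extract: 2.1% w/v = 21 g/L → 21 × 0.678 L = 14.238 g
sodium bicarbonate: 0.14 g per 100 mL × 678 mL ÷ 100 = 0.949 g
MOPS: 7.02 g/L × 0.678 L = 4.760 g
magnesium chloride hexahydrate: 0.875 g/L × 0.678 L = 0.593 g

dipotassium phosphate 7.458 g; malt extract 14.238 g; sodium bicarbonate 0.949 g; MOPS 4.760 g; magnesium chloride hexahydrate 0.593 g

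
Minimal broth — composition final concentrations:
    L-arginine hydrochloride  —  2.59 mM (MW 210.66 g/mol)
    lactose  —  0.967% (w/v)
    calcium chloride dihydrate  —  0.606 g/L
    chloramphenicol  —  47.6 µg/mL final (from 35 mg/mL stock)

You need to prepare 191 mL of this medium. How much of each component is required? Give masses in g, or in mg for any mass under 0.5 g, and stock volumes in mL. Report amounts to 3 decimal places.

Target volume = 191 mL = 0.191 L.
L-arginine hydrochloride: 2.59 mmol/L × 210.66 mg/mmol × 0.191 L = 104.211 mg
lactose: 0.967 g per 100 mL × 191 mL ÷ 100 = 1.847 g
calcium chloride dihydrate: 0.606 g/L × 0.191 L = 0.115746 g = 115.746 mg
chloramphenicol: C1V1 = C2V2 → 47.6 µg/mL × 191 mL ÷ 35000 µg/mL = 0.260 mL

L-arginine hydrochloride 104.211 mg; lactose 1.847 g; calcium chloride dihydrate 115.746 mg; chloramphenicol 0.260 mL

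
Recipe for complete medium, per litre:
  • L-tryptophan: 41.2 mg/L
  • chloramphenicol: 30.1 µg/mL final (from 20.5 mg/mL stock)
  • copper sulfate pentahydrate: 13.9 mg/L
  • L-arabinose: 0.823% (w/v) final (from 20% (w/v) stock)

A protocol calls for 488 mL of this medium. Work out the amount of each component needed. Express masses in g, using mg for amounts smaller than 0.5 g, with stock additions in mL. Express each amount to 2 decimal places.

L-tryptophan 20.11 mg; chloramphenicol 0.72 mL; copper sulfate pentahydrate 6.78 mg; L-arabinose 20.08 mL

Target volume = 488 mL = 0.488 L.
L-tryptophan: 41.2 mg/L × 0.488 L = 20.11 mg
chloramphenicol: V = C2·V2/C1 = 30.1 µg/mL × 488 mL ÷ 20500 µg/mL = 0.72 mL
copper sulfate pentahydrate: 13.9 mg/L × 0.488 L = 6.78 mg
L-arabinose: V = C2·V2/C1 = 0.823% ÷ 20% × 488 mL = 20.08 mL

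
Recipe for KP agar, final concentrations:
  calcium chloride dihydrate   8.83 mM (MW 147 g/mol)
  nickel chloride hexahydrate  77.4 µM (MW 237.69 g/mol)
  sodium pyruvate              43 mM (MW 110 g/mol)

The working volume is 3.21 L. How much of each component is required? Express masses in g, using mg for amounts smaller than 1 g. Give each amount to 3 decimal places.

calcium chloride dihydrate 4.167 g; nickel chloride hexahydrate 59.055 mg; sodium pyruvate 15.183 g

Scale factor relative to 1 L: 3.21.
calcium chloride dihydrate: 8.83 mmol/L × 147 g/mol × 3.21 L ÷ 1000 = 4.167 g
nickel chloride hexahydrate: 77.4 µmol/L × 237.69 g/mol × 3.21 L ÷ 1000 = 59.055 mg
sodium pyruvate: 43 mmol/L × 110 g/mol × 3.21 L ÷ 1000 = 15.183 g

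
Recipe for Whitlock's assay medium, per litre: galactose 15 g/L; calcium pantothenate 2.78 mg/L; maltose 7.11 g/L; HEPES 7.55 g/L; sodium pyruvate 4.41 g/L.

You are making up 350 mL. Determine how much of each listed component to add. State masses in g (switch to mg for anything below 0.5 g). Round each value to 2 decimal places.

Target volume = 350 mL = 0.35 L.
galactose: 15 g/L × 0.35 L = 5.25 g
calcium pantothenate: 2.78 mg/L × 0.35 L = 0.97 mg
maltose: 7.11 g/L × 0.35 L = 2.49 g
HEPES: 7.55 g/L × 0.35 L = 2.64 g
sodium pyruvate: 4.41 g/L × 0.35 L = 1.54 g

galactose 5.25 g; calcium pantothenate 0.97 mg; maltose 2.49 g; HEPES 2.64 g; sodium pyruvate 1.54 g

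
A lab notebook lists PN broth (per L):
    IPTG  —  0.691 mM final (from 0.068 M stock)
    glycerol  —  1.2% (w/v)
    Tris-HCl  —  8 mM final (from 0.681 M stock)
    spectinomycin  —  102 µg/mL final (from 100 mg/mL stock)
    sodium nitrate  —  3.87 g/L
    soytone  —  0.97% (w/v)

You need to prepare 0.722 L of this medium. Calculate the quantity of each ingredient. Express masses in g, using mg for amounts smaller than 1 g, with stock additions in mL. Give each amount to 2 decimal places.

Scale factor relative to 1 L: 0.722.
IPTG: C1V1 = C2V2 → 0.691 mM × 722 mL ÷ 68 mM = 7.34 mL
glycerol: 1.2 g per 100 mL × 722 mL ÷ 100 = 8.66 g
Tris-HCl: C1V1 = C2V2 → 8 mM × 722 mL ÷ 681 mM = 8.48 mL
spectinomycin: dilute stock: 102 µg/mL × 722 mL ÷ 100000 µg/mL = 0.74 mL
sodium nitrate: 3.87 g/L × 0.722 L = 2.79 g
soytone: 0.97 g per 100 mL × 722 mL ÷ 100 = 7.00 g

IPTG 7.34 mL; glycerol 8.66 g; Tris-HCl 8.48 mL; spectinomycin 0.74 mL; sodium nitrate 2.79 g; soytone 7.00 g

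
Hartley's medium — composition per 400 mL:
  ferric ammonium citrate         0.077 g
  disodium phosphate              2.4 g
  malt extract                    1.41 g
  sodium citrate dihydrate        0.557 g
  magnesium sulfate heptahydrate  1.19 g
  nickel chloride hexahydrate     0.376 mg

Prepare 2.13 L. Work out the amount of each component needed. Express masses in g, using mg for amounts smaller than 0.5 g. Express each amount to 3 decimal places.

ferric ammonium citrate 410.025 mg; disodium phosphate 12.780 g; malt extract 7.508 g; sodium citrate dihydrate 2.966 g; magnesium sulfate heptahydrate 6.337 g; nickel chloride hexahydrate 2.002 mg

Ratio of target to recipe volume: 2130 / 400 = 5.325.
ferric ammonium citrate: 0.077 g × (2130 mL / 400 mL) = 0.410025 g = 410.025 mg
disodium phosphate: 2.4 g × (2130 mL / 400 mL) = 12.780 g
malt extract: 1.41 g × (2130 mL / 400 mL) = 7.508 g
sodium citrate dihydrate: 0.557 g × (2130 mL / 400 mL) = 2.966 g
magnesium sulfate heptahydrate: 1.19 g × (2130 mL / 400 mL) = 6.337 g
nickel chloride hexahydrate: 0.376 mg × (2130 mL / 400 mL) = 2.002 mg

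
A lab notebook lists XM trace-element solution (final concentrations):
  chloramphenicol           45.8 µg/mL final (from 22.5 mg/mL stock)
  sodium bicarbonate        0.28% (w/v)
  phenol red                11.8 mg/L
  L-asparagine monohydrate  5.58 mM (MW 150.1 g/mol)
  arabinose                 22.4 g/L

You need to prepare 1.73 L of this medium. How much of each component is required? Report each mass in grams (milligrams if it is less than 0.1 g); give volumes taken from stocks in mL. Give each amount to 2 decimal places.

Working volume: 1.73 L.
chloramphenicol: V = C2·V2/C1 = 45.8 µg/mL × 1730 mL ÷ 22500 µg/mL = 3.52 mL
sodium bicarbonate: 0.28 g per 100 mL × 1730 mL ÷ 100 = 4.84 g
phenol red: 11.8 mg/L × 1.73 L = 20.41 mg
L-asparagine monohydrate: 5.58 mmol/L × 150.1 g/mol × 1.73 L ÷ 1000 = 1.45 g
arabinose: 22.4 g/L × 1.73 L = 38.75 g

chloramphenicol 3.52 mL; sodium bicarbonate 4.84 g; phenol red 20.41 mg; L-asparagine monohydrate 1.45 g; arabinose 38.75 g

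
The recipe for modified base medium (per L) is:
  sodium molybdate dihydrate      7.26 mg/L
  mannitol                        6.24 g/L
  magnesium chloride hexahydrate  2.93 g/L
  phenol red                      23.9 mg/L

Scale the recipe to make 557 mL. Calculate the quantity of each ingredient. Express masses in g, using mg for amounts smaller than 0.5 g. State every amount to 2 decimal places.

sodium molybdate dihydrate 4.04 mg; mannitol 3.48 g; magnesium chloride hexahydrate 1.63 g; phenol red 13.31 mg

Working volume: 557 mL = 0.557 L.
sodium molybdate dihydrate: 7.26 mg/L × 0.557 L = 4.04 mg
mannitol: 6.24 g/L × 0.557 L = 3.48 g
magnesium chloride hexahydrate: 2.93 g/L × 0.557 L = 1.63 g
phenol red: 23.9 mg/L × 0.557 L = 13.31 mg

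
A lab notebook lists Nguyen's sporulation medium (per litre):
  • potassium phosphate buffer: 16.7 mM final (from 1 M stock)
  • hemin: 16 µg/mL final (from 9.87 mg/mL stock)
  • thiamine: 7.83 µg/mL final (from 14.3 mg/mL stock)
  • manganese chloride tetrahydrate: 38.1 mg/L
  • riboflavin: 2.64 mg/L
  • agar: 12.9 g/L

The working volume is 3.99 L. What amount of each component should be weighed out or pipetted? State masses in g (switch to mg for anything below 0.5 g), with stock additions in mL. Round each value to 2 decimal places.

potassium phosphate buffer 66.63 mL; hemin 6.47 mL; thiamine 2.18 mL; manganese chloride tetrahydrate 152.02 mg; riboflavin 10.53 mg; agar 51.47 g

Scale factor relative to 1 L: 3.99.
potassium phosphate buffer: C1V1 = C2V2 → 16.7 mM × 3990 mL ÷ 1000 mM = 66.63 mL
hemin: V = C2·V2/C1 = 16 µg/mL × 3990 mL ÷ 9870 µg/mL = 6.47 mL
thiamine: dilute stock: 7.83 µg/mL × 3990 mL ÷ 14300 µg/mL = 2.18 mL
manganese chloride tetrahydrate: 38.1 mg/L × 3.99 L = 152.02 mg
riboflavin: 2.64 mg/L × 3.99 L = 10.53 mg
agar: 12.9 g/L × 3.99 L = 51.47 g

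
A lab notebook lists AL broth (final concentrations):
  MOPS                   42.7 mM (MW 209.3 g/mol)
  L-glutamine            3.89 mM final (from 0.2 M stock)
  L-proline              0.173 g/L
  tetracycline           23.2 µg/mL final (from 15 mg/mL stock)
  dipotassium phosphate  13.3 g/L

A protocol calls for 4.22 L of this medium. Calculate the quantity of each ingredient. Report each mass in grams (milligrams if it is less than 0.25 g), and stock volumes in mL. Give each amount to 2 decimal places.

MOPS 37.71 g; L-glutamine 82.08 mL; L-proline 0.73 g; tetracycline 6.53 mL; dipotassium phosphate 56.13 g

Scale factor relative to 1 L: 4.22.
MOPS: 42.7 mmol/L × 209.3 g/mol × 4.22 L ÷ 1000 = 37.71 g
L-glutamine: C1V1 = C2V2 → 3.89 mM × 4220 mL ÷ 200 mM = 82.08 mL
L-proline: 0.173 g/L × 4.22 L = 0.73 g
tetracycline: C1V1 = C2V2 → 23.2 µg/mL × 4220 mL ÷ 15000 µg/mL = 6.53 mL
dipotassium phosphate: 13.3 g/L × 4.22 L = 56.13 g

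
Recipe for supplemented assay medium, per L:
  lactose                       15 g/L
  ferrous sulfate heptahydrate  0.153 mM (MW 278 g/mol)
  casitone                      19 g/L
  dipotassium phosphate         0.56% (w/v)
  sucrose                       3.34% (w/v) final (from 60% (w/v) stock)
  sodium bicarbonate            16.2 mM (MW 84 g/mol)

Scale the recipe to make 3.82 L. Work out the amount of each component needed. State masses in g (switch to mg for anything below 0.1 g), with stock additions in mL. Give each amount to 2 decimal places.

Working volume: 3.82 L.
lactose: 15 g/L × 3.82 L = 57.30 g
ferrous sulfate heptahydrate: 0.153 mmol/L × 278 g/mol × 3.82 L ÷ 1000 = 0.16 g
casitone: 19 g/L × 3.82 L = 72.58 g
dipotassium phosphate: 0.56 g per 100 mL × 3820 mL ÷ 100 = 21.39 g
sucrose: C1V1 = C2V2 → 3.34% ÷ 60% × 3820 mL = 212.65 mL
sodium bicarbonate: 16.2 mmol/L × 84 g/mol × 3.82 L ÷ 1000 = 5.20 g

lactose 57.30 g; ferrous sulfate heptahydrate 0.16 g; casitone 72.58 g; dipotassium phosphate 21.39 g; sucrose 212.65 mL; sodium bicarbonate 5.20 g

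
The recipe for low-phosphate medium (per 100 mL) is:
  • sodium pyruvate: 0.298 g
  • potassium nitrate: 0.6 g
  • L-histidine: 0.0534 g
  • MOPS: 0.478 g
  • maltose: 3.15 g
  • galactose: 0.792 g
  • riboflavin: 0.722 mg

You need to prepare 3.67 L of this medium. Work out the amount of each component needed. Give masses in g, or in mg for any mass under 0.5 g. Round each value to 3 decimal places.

sodium pyruvate 10.937 g; potassium nitrate 22.020 g; L-histidine 1.960 g; MOPS 17.543 g; maltose 115.605 g; galactose 29.066 g; riboflavin 26.497 mg

Ratio of target to recipe volume: 3670 / 100 = 36.7.
sodium pyruvate: 0.298 g × (3670 mL / 100 mL) = 10.937 g
potassium nitrate: 0.6 g × (3670 mL / 100 mL) = 22.020 g
L-histidine: 0.0534 g × (3670 mL / 100 mL) = 1.960 g
MOPS: 0.478 g × (3670 mL / 100 mL) = 17.543 g
maltose: 3.15 g × (3670 mL / 100 mL) = 115.605 g
galactose: 0.792 g × (3670 mL / 100 mL) = 29.066 g
riboflavin: 0.722 mg × (3670 mL / 100 mL) = 26.497 mg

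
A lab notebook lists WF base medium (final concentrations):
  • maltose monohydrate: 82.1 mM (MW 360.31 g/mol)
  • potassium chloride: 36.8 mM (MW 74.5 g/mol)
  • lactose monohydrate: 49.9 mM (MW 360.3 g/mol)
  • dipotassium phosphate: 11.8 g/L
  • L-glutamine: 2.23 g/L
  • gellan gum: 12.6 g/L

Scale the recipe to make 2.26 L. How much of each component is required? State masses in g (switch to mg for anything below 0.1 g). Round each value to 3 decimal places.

Scale factor relative to 1 L: 2.26.
maltose monohydrate: 82.1 mmol/L × 360.31 g/mol × 2.26 L ÷ 1000 = 66.854 g
potassium chloride: 36.8 mmol/L × 74.5 g/mol × 2.26 L ÷ 1000 = 6.196 g
lactose monohydrate: 49.9 mmol/L × 360.3 g/mol × 2.26 L ÷ 1000 = 40.632 g
dipotassium phosphate: 11.8 g/L × 2.26 L = 26.668 g
L-glutamine: 2.23 g/L × 2.26 L = 5.040 g
gellan gum: 12.6 g/L × 2.26 L = 28.476 g

maltose monohydrate 66.854 g; potassium chloride 6.196 g; lactose monohydrate 40.632 g; dipotassium phosphate 26.668 g; L-glutamine 5.040 g; gellan gum 28.476 g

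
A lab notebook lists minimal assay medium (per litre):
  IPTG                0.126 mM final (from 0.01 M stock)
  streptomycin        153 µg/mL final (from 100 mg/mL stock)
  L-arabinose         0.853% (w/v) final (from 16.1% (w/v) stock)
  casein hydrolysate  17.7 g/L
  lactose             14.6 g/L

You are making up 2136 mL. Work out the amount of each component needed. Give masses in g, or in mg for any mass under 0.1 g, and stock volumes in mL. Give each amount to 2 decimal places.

Working volume: 2136 mL = 2.136 L.
IPTG: C1V1 = C2V2 → 0.126 mM × 2136 mL ÷ 10 mM = 26.91 mL
streptomycin: V = C2·V2/C1 = 153 µg/mL × 2136 mL ÷ 100000 µg/mL = 3.27 mL
L-arabinose: V = C2·V2/C1 = 0.853% ÷ 16.1% × 2136 mL = 113.17 mL
casein hydrolysate: 17.7 g/L × 2.136 L = 37.81 g
lactose: 14.6 g/L × 2.136 L = 31.19 g

IPTG 26.91 mL; streptomycin 3.27 mL; L-arabinose 113.17 mL; casein hydrolysate 37.81 g; lactose 31.19 g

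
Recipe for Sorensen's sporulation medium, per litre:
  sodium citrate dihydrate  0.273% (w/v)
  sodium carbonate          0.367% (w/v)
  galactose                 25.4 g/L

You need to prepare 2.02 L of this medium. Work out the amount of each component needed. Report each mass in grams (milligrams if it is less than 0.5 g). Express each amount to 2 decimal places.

sodium citrate dihydrate 5.51 g; sodium carbonate 7.41 g; galactose 51.31 g

Scale factor relative to 1 L: 2.02.
sodium citrate dihydrate: 0.273% w/v = 2.73 g/L → 2.73 × 2.02 L = 5.51 g
sodium carbonate: 0.367% w/v = 3.67 g/L → 3.67 × 2.02 L = 7.41 g
galactose: 25.4 g/L × 2.02 L = 51.31 g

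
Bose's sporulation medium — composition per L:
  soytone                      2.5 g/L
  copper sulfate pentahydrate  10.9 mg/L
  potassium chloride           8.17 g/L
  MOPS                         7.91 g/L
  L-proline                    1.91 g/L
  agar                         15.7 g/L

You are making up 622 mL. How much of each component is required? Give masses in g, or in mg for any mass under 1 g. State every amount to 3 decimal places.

soytone 1.555 g; copper sulfate pentahydrate 6.780 mg; potassium chloride 5.082 g; MOPS 4.920 g; L-proline 1.188 g; agar 9.765 g

Working volume: 622 mL = 0.622 L.
soytone: 2.5 g/L × 0.622 L = 1.555 g
copper sulfate pentahydrate: 10.9 mg/L × 0.622 L = 6.780 mg
potassium chloride: 8.17 g/L × 0.622 L = 5.082 g
MOPS: 7.91 g/L × 0.622 L = 4.920 g
L-proline: 1.91 g/L × 0.622 L = 1.188 g
agar: 15.7 g/L × 0.622 L = 9.765 g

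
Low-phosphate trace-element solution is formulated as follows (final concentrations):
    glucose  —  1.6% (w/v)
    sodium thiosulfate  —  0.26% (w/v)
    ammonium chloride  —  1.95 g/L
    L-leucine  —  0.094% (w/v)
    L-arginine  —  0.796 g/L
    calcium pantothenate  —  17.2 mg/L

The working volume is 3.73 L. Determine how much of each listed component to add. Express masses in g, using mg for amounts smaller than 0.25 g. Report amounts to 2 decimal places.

Scale factor relative to 1 L: 3.73.
glucose: 1.6 g per 100 mL × 3730 mL ÷ 100 = 59.68 g
sodium thiosulfate: 0.26% w/v = 2.6 g/L → 2.6 × 3.73 L = 9.70 g
ammonium chloride: 1.95 g/L × 3.73 L = 7.27 g
L-leucine: 0.094% w/v = 0.94 g/L → 0.94 × 3.73 L = 3.51 g
L-arginine: 0.796 g/L × 3.73 L = 2.97 g
calcium pantothenate: 17.2 mg/L × 3.73 L = 64.16 mg

glucose 59.68 g; sodium thiosulfate 9.70 g; ammonium chloride 7.27 g; L-leucine 3.51 g; L-arginine 2.97 g; calcium pantothenate 64.16 mg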